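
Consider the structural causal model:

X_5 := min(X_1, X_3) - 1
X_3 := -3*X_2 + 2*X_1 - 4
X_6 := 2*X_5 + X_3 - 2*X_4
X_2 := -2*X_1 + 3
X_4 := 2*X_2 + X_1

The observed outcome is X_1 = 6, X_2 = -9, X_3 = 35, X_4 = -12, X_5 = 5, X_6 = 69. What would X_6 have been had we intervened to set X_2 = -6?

48

Under do(X_2=-6), the mechanism X_2 := -2*X_1 + 3 is discarded; X_2 is fixed at -6.
X_3 = -3*X_2 + 2*X_1 - 4  [with X_2=-6, X_1=6]  = 26
X_4 = 2*X_2 + X_1  [with X_2=-6, X_1=6]  = -6
X_5 = min(X_1, X_3) - 1  [with X_1=6, X_3=26]  = 5
X_6 = 2*X_5 + X_3 - 2*X_4  [with X_5=5, X_3=26, X_4=-6]  = 48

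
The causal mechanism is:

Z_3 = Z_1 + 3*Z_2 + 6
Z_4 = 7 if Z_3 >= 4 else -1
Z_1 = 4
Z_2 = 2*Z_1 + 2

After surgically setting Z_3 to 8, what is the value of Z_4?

7

The intervention breaks the incoming arrows to Z_3: Z_3 = Z_1 + 3*Z_2 + 6 no longer applies, and Z_3 = 8.
Z_4 = 7 if Z_3 >= 4 else -1  [with Z_3=8]  = 7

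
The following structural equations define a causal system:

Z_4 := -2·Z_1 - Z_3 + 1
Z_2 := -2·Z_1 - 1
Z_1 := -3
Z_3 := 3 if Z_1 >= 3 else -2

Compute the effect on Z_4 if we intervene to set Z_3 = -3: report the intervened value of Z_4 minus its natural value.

1

The intervention breaks the incoming arrows to Z_3: Z_3 := 3 if Z_1 >= 3 else -2 no longer applies, and Z_3 = -3.
Z_4 = -2·Z_1 - Z_3 + 1  [with Z_1=-3, Z_3=-3]  = 10
Without intervention: Z_3 = 3 if Z_1 >= 3 else -2  [with Z_1=-3]  = -2; Z_4 = -2·Z_1 - Z_3 + 1  [with Z_1=-3, Z_3=-2]  = 9.
Change = 10 − 9 = 1.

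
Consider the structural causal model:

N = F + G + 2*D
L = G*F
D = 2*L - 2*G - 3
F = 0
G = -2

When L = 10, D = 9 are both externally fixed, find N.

16

Setting L = 10, D = 9 by intervention discards those variables' equations.
N = F + G + 2*D  [with F=0, G=-2, D=9]  = 16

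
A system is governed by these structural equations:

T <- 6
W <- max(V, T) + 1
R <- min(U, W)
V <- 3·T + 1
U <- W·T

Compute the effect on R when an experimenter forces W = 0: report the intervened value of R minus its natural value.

do(W=0) replaces the equation W <- max(V, T) + 1 with the constant W = 0.
U = W·T  [with W=0, T=6]  = 0
R = min(U, W)  [with U=0, W=0]  = 0
Without intervention: V = 3·T + 1  [with T=6]  = 19; W = max(V, T) + 1  [with V=19, T=6]  = 20; U = W·T  [with W=20, T=6]  = 120; R = min(U, W)  [with U=120, W=20]  = 20.
Change = 0 − 20 = -20.

-20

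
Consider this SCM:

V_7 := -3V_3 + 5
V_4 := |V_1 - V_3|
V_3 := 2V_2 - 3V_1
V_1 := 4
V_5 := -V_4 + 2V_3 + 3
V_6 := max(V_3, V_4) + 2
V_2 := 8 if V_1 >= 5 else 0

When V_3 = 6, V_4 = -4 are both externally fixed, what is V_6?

8

Setting V_3 = 6, V_4 = -4 by intervention discards those variables' equations.
V_6 = max(V_3, V_4) + 2  [with V_3=6, V_4=-4]  = 8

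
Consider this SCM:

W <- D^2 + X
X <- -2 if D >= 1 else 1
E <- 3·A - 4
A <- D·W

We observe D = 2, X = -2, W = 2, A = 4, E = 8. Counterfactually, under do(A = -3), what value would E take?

Intervening sets A = -3 and removes its equation (A <- D·W).
E = 3·A - 4  [with A=-3]  = -13

-13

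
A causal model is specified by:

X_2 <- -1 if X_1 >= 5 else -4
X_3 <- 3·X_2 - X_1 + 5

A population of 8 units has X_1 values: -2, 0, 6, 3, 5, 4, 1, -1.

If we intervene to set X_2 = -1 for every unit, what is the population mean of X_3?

The intervention sets X_2=-1 in all 8 units regardless of X_1. Recomputing X_3 per unit gives 4, 2, -4, -1, -3, -2, 1, 3; average 0.

0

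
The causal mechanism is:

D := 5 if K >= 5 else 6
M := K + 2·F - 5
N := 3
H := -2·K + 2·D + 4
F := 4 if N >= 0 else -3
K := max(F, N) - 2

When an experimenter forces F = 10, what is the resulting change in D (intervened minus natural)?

Under do(F=10), the mechanism F := 4 if N >= 0 else -3 is discarded; F is fixed at 10.
K = max(F, N) - 2  [with F=10, N=3]  = 8
D = 5 if K >= 5 else 6  [with K=8]  = 5
Without intervention: F = 4 if N >= 0 else -3  [with N=3]  = 4; K = max(F, N) - 2  [with F=4, N=3]  = 2; D = 5 if K >= 5 else 6  [with K=2]  = 6.
Change = 5 − 6 = -1.

-1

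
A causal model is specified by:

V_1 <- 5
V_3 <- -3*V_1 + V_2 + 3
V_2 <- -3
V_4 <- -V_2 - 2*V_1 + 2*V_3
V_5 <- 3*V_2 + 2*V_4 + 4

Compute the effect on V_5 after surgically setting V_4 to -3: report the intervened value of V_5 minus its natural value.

68

Intervening sets V_4 = -3 and removes its equation (V_4 <- -V_2 - 2*V_1 + 2*V_3).
V_5 = 3*V_2 + 2*V_4 + 4  [with V_2=-3, V_4=-3]  = -11
Without intervention: V_3 = -3*V_1 + V_2 + 3  [with V_1=5, V_2=-3]  = -15; V_4 = -V_2 - 2*V_1 + 2*V_3  [with V_2=-3, V_1=5, V_3=-15]  = -37; V_5 = 3*V_2 + 2*V_4 + 4  [with V_2=-3, V_4=-37]  = -79.
Change = -11 − (-79) = 68.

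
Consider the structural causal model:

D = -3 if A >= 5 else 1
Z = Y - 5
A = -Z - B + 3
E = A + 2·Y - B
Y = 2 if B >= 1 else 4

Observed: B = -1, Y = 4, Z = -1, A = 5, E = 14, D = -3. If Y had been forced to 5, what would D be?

Under do(Y=5), the mechanism Y = 2 if B >= 1 else 4 is discarded; Y is fixed at 5.
Z = Y - 5  [with Y=5]  = 0
A = -Z - B + 3  [with Z=0, B=-1]  = 4
D = -3 if A >= 5 else 1  [with A=4]  = 1

1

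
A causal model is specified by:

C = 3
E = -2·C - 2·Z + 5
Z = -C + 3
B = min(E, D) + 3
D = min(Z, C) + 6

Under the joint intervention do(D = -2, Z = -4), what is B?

1

Setting D = -2, Z = -4 by intervention discards those variables' equations.
E = -2·C - 2·Z + 5  [with C=3, Z=-4]  = 7
B = min(E, D) + 3  [with E=7, D=-2]  = 1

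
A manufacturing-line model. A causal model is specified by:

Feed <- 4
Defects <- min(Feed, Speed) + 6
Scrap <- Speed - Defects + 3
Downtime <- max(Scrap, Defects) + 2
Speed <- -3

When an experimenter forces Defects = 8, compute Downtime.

10

do(Defects=8) replaces the equation Defects <- min(Feed, Speed) + 6 with the constant Defects = 8.
Scrap = Speed - Defects + 3  [with Speed=-3, Defects=8]  = -8
Downtime = max(Scrap, Defects) + 2  [with Scrap=-8, Defects=8]  = 10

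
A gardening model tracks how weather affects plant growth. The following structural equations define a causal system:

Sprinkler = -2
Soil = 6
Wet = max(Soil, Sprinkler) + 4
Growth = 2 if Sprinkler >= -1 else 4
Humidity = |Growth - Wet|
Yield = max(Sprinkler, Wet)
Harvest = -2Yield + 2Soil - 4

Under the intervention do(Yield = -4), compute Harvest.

Intervening sets Yield = -4 and removes its equation (Yield = max(Sprinkler, Wet)).
Harvest = -2Yield + 2Soil - 4  [with Yield=-4, Soil=6]  = 16

16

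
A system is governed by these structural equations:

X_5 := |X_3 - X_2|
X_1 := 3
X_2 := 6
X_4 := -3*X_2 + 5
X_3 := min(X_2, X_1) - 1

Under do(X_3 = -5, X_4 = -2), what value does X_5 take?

11

Setting X_3 = -5, X_4 = -2 by intervention discards those variables' equations.
X_5 = |X_3 - X_2|  [with X_3=-5, X_2=6]  = 11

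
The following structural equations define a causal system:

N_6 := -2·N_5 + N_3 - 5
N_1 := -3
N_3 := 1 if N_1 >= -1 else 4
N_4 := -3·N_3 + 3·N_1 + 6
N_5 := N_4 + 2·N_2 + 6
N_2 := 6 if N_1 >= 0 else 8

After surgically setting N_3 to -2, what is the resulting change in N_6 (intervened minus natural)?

-42

The intervention breaks the incoming arrows to N_3: N_3 := 1 if N_1 >= -1 else 4 no longer applies, and N_3 = -2.
N_2 = 6 if N_1 >= 0 else 8  [with N_1=-3]  = 8
N_4 = -3·N_3 + 3·N_1 + 6  [with N_3=-2, N_1=-3]  = 3
N_5 = N_4 + 2·N_2 + 6  [with N_4=3, N_2=8]  = 25
N_6 = -2·N_5 + N_3 - 5  [with N_5=25, N_3=-2]  = -57
Without intervention: N_2 = 6 if N_1 >= 0 else 8  [with N_1=-3]  = 8; N_3 = 1 if N_1 >= -1 else 4  [with N_1=-3]  = 4; N_4 = -3·N_3 + 3·N_1 + 6  [with N_3=4, N_1=-3]  = -15; N_5 = N_4 + 2·N_2 + 6  [with N_4=-15, N_2=8]  = 7; N_6 = -2·N_5 + N_3 - 5  [with N_5=7, N_3=4]  = -15.
Change = -57 − (-15) = -42.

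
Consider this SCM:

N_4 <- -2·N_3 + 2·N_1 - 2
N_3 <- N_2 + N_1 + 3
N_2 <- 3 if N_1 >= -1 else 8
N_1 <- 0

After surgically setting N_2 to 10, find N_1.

Under do(N_2=10), the mechanism N_2 <- 3 if N_1 >= -1 else 8 is discarded; N_2 is fixed at 10.
N_1 is not downstream of the intervention, so its value is determined by the original equations.

0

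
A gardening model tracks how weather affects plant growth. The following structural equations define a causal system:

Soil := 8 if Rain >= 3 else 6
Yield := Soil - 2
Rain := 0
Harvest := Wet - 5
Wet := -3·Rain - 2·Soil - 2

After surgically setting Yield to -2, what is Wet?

Under do(Yield=-2), the mechanism Yield := Soil - 2 is discarded; Yield is fixed at -2.
Since Wet is not a descendant of the intervened variable, it is unaffected.
Soil = 8 if Rain >= 3 else 6  [with Rain=0]  = 6
Wet = -3·Rain - 2·Soil - 2  [with Rain=0, Soil=6]  = -14

-14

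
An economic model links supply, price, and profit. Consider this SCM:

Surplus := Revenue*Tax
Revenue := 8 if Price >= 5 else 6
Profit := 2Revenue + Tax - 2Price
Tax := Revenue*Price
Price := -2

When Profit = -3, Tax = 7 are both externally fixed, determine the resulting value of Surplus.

42

The joint intervention fixes Profit = -3, Tax = 7, removing each variable's own equation.
Revenue = 8 if Price >= 5 else 6  [with Price=-2]  = 6
Surplus = Revenue*Tax  [with Revenue=6, Tax=7]  = 42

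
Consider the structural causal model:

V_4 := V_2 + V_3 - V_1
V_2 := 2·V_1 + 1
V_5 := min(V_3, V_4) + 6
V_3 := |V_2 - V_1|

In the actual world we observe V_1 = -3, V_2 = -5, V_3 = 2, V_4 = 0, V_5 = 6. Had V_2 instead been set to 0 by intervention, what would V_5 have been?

9

do(V_2=0) replaces the equation V_2 := 2·V_1 + 1 with the constant V_2 = 0.
V_3 = |V_2 - V_1|  [with V_2=0, V_1=-3]  = 3
V_4 = V_2 + V_3 - V_1  [with V_2=0, V_3=3, V_1=-3]  = 6
V_5 = min(V_3, V_4) + 6  [with V_3=3, V_4=6]  = 9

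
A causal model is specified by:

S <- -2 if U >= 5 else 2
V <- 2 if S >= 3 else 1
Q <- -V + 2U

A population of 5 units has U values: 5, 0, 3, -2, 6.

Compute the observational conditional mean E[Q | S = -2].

10

E[Q|S=-2] averages over only the 2 units with S=-2 (U = 5, 6): Q = 9, 11, mean 10.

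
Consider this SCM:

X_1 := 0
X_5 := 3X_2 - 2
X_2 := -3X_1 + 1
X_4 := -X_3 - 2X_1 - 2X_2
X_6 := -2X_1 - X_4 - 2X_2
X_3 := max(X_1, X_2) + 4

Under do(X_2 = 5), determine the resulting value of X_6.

9

Under do(X_2=5), the mechanism X_2 := -3X_1 + 1 is discarded; X_2 is fixed at 5.
X_3 = max(X_1, X_2) + 4  [with X_1=0, X_2=5]  = 9
X_4 = -X_3 - 2X_1 - 2X_2  [with X_3=9, X_1=0, X_2=5]  = -19
X_6 = -2X_1 - X_4 - 2X_2  [with X_1=0, X_4=-19, X_2=5]  = 9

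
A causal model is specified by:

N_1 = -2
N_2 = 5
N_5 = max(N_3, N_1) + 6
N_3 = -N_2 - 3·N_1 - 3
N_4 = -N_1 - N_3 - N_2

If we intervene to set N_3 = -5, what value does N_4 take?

The intervention breaks the incoming arrows to N_3: N_3 = -N_2 - 3·N_1 - 3 no longer applies, and N_3 = -5.
N_4 = -N_1 - N_3 - N_2  [with N_1=-2, N_3=-5, N_2=5]  = 2

2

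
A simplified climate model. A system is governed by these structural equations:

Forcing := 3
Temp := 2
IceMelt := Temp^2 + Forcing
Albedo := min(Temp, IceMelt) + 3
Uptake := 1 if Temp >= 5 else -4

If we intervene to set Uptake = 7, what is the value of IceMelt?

do(Uptake=7) replaces the equation Uptake := 1 if Temp >= 5 else -4 with the constant Uptake = 7.
IceMelt is not downstream of the intervention, so its value is determined by the original equations.
IceMelt = Temp^2 + Forcing  [with Temp=2, Forcing=3]  = 7

7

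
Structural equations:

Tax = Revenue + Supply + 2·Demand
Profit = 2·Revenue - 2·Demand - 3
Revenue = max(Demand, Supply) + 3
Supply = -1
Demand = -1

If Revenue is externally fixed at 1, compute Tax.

-2

The intervention breaks the incoming arrows to Revenue: Revenue = max(Demand, Supply) + 3 no longer applies, and Revenue = 1.
Tax = Revenue + Supply + 2·Demand  [with Revenue=1, Supply=-1, Demand=-1]  = -2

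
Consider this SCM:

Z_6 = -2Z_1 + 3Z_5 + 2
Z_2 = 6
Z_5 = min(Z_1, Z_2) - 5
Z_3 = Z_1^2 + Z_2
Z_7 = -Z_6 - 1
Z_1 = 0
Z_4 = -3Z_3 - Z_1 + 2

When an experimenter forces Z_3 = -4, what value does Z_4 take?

14

The intervention breaks the incoming arrows to Z_3: Z_3 = Z_1^2 + Z_2 no longer applies, and Z_3 = -4.
Z_4 = -3Z_3 - Z_1 + 2  [with Z_3=-4, Z_1=0]  = 14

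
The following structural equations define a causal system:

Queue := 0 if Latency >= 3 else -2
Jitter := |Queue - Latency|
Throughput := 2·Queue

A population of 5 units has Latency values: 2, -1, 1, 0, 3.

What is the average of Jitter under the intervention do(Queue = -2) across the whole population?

3

do(Queue=-2) breaks Queue's dependence on Latency. With Queue=-2 fixed, Jitter across the units is 4, 1, 3, 2, 5, mean 3.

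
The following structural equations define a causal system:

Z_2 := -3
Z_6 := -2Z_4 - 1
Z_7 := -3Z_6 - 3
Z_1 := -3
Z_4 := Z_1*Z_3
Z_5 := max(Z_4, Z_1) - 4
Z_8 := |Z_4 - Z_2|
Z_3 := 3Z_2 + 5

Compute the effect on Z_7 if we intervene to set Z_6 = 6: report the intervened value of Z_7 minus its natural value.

Intervening sets Z_6 = 6 and removes its equation (Z_6 := -2Z_4 - 1).
Z_7 = -3Z_6 - 3  [with Z_6=6]  = -21
Without intervention: Z_3 = 3Z_2 + 5  [with Z_2=-3]  = -4; Z_4 = Z_1*Z_3  [with Z_1=-3, Z_3=-4]  = 12; Z_6 = -2Z_4 - 1  [with Z_4=12]  = -25; Z_7 = -3Z_6 - 3  [with Z_6=-25]  = 72.
Change = -21 − 72 = -93.

-93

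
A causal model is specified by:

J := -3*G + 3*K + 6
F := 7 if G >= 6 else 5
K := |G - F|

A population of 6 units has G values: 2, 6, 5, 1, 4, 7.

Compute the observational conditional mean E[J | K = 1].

-6

Observing K=1 restricts to units where K's equation naturally yields 1: G ∈ {6, 4}. In that subpopulation J = -9, -3, mean -6.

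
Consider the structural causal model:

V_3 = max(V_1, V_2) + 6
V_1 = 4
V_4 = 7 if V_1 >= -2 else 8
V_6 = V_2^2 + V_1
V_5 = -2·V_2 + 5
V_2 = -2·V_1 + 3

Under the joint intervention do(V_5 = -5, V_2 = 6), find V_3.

Setting V_5 = -5, V_2 = 6 by intervention discards those variables' equations.
V_3 = max(V_1, V_2) + 6  [with V_1=4, V_2=6]  = 12

12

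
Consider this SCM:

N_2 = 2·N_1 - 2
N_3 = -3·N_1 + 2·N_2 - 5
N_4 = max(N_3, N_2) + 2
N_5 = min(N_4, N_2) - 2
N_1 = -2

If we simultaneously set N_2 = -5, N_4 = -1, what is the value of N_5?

-7

Setting N_2 = -5, N_4 = -1 by intervention discards those variables' equations.
N_5 = min(N_4, N_2) - 2  [with N_4=-1, N_2=-5]  = -7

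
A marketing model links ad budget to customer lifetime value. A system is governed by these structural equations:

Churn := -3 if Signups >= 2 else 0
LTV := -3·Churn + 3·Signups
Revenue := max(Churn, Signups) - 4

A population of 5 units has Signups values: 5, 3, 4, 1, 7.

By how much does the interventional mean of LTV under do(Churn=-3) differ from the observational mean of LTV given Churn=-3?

do(Churn=-3) breaks Churn's dependence on Signups. With Churn=-3 fixed, LTV across the units is 24, 18, 21, 12, 30, mean 21.
E[LTV|Churn=-3] averages over only the 4 units with Churn=-3 (Signups = 5, 3, 4, 7): LTV = 24, 18, 21, 30, mean 23.25.
Difference = 21 − 23.25 = -2.25.

-2.25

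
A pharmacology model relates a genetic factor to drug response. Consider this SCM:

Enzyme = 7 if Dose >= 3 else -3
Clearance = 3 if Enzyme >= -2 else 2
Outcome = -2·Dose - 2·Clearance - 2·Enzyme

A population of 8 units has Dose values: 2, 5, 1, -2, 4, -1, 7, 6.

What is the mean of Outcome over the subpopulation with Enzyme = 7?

-31

Conditioning on Enzyme=7 selects the 4 unit(s) with Dose ∈ {5, 4, 7, 6}. Their Outcome values: -30, -28, -34, -32. Mean = -31.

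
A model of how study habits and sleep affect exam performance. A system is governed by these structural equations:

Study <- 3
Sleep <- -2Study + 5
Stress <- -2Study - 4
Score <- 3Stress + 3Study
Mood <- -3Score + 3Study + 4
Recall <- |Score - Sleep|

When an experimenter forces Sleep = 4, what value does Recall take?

25

Under do(Sleep=4), the mechanism Sleep <- -2Study + 5 is discarded; Sleep is fixed at 4.
Stress = -2Study - 4  [with Study=3]  = -10
Score = 3Stress + 3Study  [with Stress=-10, Study=3]  = -21
Recall = |Score - Sleep|  [with Score=-21, Sleep=4]  = 25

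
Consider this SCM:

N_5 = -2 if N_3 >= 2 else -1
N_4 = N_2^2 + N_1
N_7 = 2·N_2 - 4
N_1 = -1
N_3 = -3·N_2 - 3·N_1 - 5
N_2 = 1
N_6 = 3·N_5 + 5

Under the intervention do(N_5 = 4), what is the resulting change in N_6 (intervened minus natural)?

The intervention breaks the incoming arrows to N_5: N_5 = -2 if N_3 >= 2 else -1 no longer applies, and N_5 = 4.
N_6 = 3·N_5 + 5  [with N_5=4]  = 17
Without intervention: N_3 = -3·N_2 - 3·N_1 - 5  [with N_2=1, N_1=-1]  = -5; N_5 = -2 if N_3 >= 2 else -1  [with N_3=-5]  = -1; N_6 = 3·N_5 + 5  [with N_5=-1]  = 2.
Change = 17 − 2 = 15.

15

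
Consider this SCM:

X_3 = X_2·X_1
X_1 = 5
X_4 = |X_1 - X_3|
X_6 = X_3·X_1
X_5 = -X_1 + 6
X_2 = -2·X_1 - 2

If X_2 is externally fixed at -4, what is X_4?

Under do(X_2=-4), the mechanism X_2 = -2·X_1 - 2 is discarded; X_2 is fixed at -4.
X_3 = X_2·X_1  [with X_2=-4, X_1=5]  = -20
X_4 = |X_1 - X_3|  [with X_1=5, X_3=-20]  = 25

25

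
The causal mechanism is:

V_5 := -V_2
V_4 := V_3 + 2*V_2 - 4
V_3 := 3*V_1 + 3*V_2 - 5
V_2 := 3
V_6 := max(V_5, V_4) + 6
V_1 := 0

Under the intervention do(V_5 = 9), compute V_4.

The intervention breaks the incoming arrows to V_5: V_5 := -V_2 no longer applies, and V_5 = 9.
Since V_4 is not a descendant of the intervened variable, it is unaffected.
V_3 = 3*V_1 + 3*V_2 - 5  [with V_1=0, V_2=3]  = 4
V_4 = V_3 + 2*V_2 - 4  [with V_3=4, V_2=3]  = 6

6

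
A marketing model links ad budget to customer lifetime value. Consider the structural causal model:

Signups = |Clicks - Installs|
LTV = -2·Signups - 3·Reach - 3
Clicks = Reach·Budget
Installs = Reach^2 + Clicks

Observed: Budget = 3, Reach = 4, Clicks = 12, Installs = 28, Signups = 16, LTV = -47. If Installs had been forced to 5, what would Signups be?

Intervening sets Installs = 5 and removes its equation (Installs = Reach^2 + Clicks).
Clicks = Reach·Budget  [with Reach=4, Budget=3]  = 12
Signups = |Clicks - Installs|  [with Clicks=12, Installs=5]  = 7

7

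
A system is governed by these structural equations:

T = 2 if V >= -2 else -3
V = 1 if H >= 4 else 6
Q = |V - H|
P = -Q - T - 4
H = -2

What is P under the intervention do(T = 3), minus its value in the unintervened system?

-1

Intervening sets T = 3 and removes its equation (T = 2 if V >= -2 else -3).
V = 1 if H >= 4 else 6  [with H=-2]  = 6
Q = |V - H|  [with V=6, H=-2]  = 8
P = -Q - T - 4  [with Q=8, T=3]  = -15
Without intervention: V = 1 if H >= 4 else 6  [with H=-2]  = 6; Q = |V - H|  [with V=6, H=-2]  = 8; T = 2 if V >= -2 else -3  [with V=6]  = 2; P = -Q - T - 4  [with Q=8, T=2]  = -14.
Change = -15 − (-14) = -1.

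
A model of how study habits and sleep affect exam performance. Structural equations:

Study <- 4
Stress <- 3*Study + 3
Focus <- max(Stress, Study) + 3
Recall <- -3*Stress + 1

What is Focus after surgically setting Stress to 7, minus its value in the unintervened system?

The intervention breaks the incoming arrows to Stress: Stress <- 3*Study + 3 no longer applies, and Stress = 7.
Focus = max(Stress, Study) + 3  [with Stress=7, Study=4]  = 10
Without intervention: Stress = 3*Study + 3  [with Study=4]  = 15; Focus = max(Stress, Study) + 3  [with Stress=15, Study=4]  = 18.
Change = 10 − 18 = -8.

-8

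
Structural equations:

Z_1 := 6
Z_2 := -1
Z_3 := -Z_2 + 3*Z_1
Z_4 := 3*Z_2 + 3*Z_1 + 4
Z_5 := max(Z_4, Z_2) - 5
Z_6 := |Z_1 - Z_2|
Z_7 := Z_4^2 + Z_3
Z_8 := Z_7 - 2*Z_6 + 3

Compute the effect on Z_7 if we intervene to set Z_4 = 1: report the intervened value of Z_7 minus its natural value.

-360

The intervention breaks the incoming arrows to Z_4: Z_4 := 3*Z_2 + 3*Z_1 + 4 no longer applies, and Z_4 = 1.
Z_3 = -Z_2 + 3*Z_1  [with Z_2=-1, Z_1=6]  = 19
Z_7 = Z_4^2 + Z_3  [with Z_4=1, Z_3=19]  = 20
Without intervention: Z_3 = -Z_2 + 3*Z_1  [with Z_2=-1, Z_1=6]  = 19; Z_4 = 3*Z_2 + 3*Z_1 + 4  [with Z_2=-1, Z_1=6]  = 19; Z_7 = Z_4^2 + Z_3  [with Z_4=19, Z_3=19]  = 380.
Change = 20 − 380 = -360.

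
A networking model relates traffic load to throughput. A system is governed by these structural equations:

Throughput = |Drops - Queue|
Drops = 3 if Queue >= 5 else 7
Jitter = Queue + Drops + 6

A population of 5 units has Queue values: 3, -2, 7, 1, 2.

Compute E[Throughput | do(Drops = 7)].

do(Drops=7) breaks Drops's dependence on Queue. With Drops=7 fixed, Throughput across the units is 4, 9, 0, 6, 5, mean 4.8.

4.8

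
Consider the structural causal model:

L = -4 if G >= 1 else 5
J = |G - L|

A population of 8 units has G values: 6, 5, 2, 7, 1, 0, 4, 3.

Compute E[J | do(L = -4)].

7.5

Under do(L=-4), L's equation is replaced by L=-4 for every unit. Per-unit J: 10, 9, 6, 11, 5, 4, 8, 7. Mean = 7.5.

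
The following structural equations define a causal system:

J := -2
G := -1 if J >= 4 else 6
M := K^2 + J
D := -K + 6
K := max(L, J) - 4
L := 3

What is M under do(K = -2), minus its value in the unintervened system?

3

do(K=-2) replaces the equation K := max(L, J) - 4 with the constant K = -2.
M = K^2 + J  [with K=-2, J=-2]  = 2
Without intervention: K = max(L, J) - 4  [with L=3, J=-2]  = -1; M = K^2 + J  [with K=-1, J=-2]  = -1.
Change = 2 − (-1) = 3.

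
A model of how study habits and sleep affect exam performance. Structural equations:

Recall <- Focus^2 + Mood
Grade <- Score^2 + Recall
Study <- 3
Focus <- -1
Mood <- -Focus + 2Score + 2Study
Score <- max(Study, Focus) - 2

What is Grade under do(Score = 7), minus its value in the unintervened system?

The intervention breaks the incoming arrows to Score: Score <- max(Study, Focus) - 2 no longer applies, and Score = 7.
Mood = -Focus + 2Score + 2Study  [with Focus=-1, Score=7, Study=3]  = 21
Recall = Focus^2 + Mood  [with Focus=-1, Mood=21]  = 22
Grade = Score^2 + Recall  [with Score=7, Recall=22]  = 71
Without intervention: Score = max(Study, Focus) - 2  [with Study=3, Focus=-1]  = 1; Mood = -Focus + 2Score + 2Study  [with Focus=-1, Score=1, Study=3]  = 9; Recall = Focus^2 + Mood  [with Focus=-1, Mood=9]  = 10; Grade = Score^2 + Recall  [with Score=1, Recall=10]  = 11.
Change = 71 − 11 = 60.

60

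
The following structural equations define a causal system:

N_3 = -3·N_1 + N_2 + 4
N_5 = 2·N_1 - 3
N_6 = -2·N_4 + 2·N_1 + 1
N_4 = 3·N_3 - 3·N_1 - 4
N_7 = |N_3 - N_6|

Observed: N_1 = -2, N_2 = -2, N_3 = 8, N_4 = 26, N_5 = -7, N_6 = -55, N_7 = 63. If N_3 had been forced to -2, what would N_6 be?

The intervention breaks the incoming arrows to N_3: N_3 = -3·N_1 + N_2 + 4 no longer applies, and N_3 = -2.
N_4 = 3·N_3 - 3·N_1 - 4  [with N_3=-2, N_1=-2]  = -4
N_6 = -2·N_4 + 2·N_1 + 1  [with N_4=-4, N_1=-2]  = 5

5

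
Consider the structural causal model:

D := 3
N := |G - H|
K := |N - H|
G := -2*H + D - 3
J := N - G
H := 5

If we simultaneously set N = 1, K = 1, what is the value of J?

11

Setting N = 1, K = 1 by intervention discards those variables' equations.
G = -2*H + D - 3  [with H=5, D=3]  = -10
J = N - G  [with N=1, G=-10]  = 11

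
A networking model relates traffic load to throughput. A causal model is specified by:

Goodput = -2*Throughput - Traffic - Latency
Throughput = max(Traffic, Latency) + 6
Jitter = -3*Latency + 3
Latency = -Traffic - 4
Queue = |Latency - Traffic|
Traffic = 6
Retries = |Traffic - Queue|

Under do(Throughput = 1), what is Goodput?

2

Intervening sets Throughput = 1 and removes its equation (Throughput = max(Traffic, Latency) + 6).
Latency = -Traffic - 4  [with Traffic=6]  = -10
Goodput = -2*Throughput - Traffic - Latency  [with Throughput=1, Traffic=6, Latency=-10]  = 2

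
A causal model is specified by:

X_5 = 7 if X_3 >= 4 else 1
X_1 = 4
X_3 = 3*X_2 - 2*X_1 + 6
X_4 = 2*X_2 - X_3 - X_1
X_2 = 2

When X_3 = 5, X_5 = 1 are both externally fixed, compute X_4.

The joint intervention fixes X_3 = 5, X_5 = 1, removing each variable's own equation.
X_4 = 2*X_2 - X_3 - X_1  [with X_2=2, X_3=5, X_1=4]  = -5

-5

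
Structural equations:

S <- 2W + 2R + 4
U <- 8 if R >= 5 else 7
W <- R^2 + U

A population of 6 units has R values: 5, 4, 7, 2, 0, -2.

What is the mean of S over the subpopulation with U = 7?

E[S|U=7] averages over only the 4 units with U=7 (R = 4, 2, 0, -2): S = 58, 30, 18, 22, mean 32.

32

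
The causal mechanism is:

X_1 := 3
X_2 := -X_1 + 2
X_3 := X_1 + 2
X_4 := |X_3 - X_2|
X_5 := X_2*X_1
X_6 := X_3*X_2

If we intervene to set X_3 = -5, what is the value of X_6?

5

The intervention breaks the incoming arrows to X_3: X_3 := X_1 + 2 no longer applies, and X_3 = -5.
X_2 = -X_1 + 2  [with X_1=3]  = -1
X_6 = X_3*X_2  [with X_3=-5, X_2=-1]  = 5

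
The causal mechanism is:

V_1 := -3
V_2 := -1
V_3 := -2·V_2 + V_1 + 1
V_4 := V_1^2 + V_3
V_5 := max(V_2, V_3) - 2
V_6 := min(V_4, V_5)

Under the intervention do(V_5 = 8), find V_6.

8

The intervention breaks the incoming arrows to V_5: V_5 := max(V_2, V_3) - 2 no longer applies, and V_5 = 8.
V_3 = -2·V_2 + V_1 + 1  [with V_2=-1, V_1=-3]  = 0
V_4 = V_1^2 + V_3  [with V_1=-3, V_3=0]  = 9
V_6 = min(V_4, V_5)  [with V_4=9, V_5=8]  = 8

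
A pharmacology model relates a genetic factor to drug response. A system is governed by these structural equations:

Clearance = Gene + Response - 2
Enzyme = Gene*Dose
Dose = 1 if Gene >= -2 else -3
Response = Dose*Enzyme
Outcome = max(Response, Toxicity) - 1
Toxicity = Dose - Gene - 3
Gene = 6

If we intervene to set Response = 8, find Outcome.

The intervention breaks the incoming arrows to Response: Response = Dose*Enzyme no longer applies, and Response = 8.
Dose = 1 if Gene >= -2 else -3  [with Gene=6]  = 1
Toxicity = Dose - Gene - 3  [with Dose=1, Gene=6]  = -8
Outcome = max(Response, Toxicity) - 1  [with Response=8, Toxicity=-8]  = 7

7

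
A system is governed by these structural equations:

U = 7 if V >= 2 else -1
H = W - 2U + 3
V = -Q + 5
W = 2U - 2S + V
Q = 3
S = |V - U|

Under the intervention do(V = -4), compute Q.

Under do(V=-4), the mechanism V = -Q + 5 is discarded; V is fixed at -4.
Q is not downstream of the intervention, so its value is determined by the original equations.

3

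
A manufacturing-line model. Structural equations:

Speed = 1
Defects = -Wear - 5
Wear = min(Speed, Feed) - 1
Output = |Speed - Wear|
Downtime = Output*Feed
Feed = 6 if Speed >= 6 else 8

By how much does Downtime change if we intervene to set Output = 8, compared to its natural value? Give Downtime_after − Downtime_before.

56

The intervention breaks the incoming arrows to Output: Output = |Speed - Wear| no longer applies, and Output = 8.
Feed = 6 if Speed >= 6 else 8  [with Speed=1]  = 8
Downtime = Output*Feed  [with Output=8, Feed=8]  = 64
Without intervention: Feed = 6 if Speed >= 6 else 8  [with Speed=1]  = 8; Wear = min(Speed, Feed) - 1  [with Speed=1, Feed=8]  = 0; Output = |Speed - Wear|  [with Speed=1, Wear=0]  = 1; Downtime = Output*Feed  [with Output=1, Feed=8]  = 8.
Change = 64 − 8 = 56.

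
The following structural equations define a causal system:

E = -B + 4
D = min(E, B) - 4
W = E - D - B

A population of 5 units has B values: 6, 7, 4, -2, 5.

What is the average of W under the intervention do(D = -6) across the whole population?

do(D=-6) breaks D's dependence on B. With D=-6 fixed, W across the units is -2, -4, 2, 14, 0, mean 2.

2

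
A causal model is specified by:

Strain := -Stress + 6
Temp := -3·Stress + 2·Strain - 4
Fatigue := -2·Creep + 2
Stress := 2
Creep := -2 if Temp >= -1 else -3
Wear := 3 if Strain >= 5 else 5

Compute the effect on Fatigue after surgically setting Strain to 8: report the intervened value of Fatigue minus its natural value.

-2

Under do(Strain=8), the mechanism Strain := -Stress + 6 is discarded; Strain is fixed at 8.
Temp = -3·Stress + 2·Strain - 4  [with Stress=2, Strain=8]  = 6
Creep = -2 if Temp >= -1 else -3  [with Temp=6]  = -2
Fatigue = -2·Creep + 2  [with Creep=-2]  = 6
Without intervention: Strain = -Stress + 6  [with Stress=2]  = 4; Temp = -3·Stress + 2·Strain - 4  [with Stress=2, Strain=4]  = -2; Creep = -2 if Temp >= -1 else -3  [with Temp=-2]  = -3; Fatigue = -2·Creep + 2  [with Creep=-3]  = 8.
Change = 6 − 8 = -2.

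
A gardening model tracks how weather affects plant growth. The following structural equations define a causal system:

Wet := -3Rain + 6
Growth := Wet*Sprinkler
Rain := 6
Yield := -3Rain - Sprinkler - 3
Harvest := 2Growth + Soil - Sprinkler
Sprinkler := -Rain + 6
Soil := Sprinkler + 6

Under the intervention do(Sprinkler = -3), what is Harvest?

Under do(Sprinkler=-3), the mechanism Sprinkler := -Rain + 6 is discarded; Sprinkler is fixed at -3.
Soil = Sprinkler + 6  [with Sprinkler=-3]  = 3
Wet = -3Rain + 6  [with Rain=6]  = -12
Growth = Wet*Sprinkler  [with Wet=-12, Sprinkler=-3]  = 36
Harvest = 2Growth + Soil - Sprinkler  [with Growth=36, Soil=3, Sprinkler=-3]  = 78

78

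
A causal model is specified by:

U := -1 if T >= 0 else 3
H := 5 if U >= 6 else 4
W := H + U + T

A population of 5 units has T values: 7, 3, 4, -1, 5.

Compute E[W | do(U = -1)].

6.6

do(U=-1) breaks U's dependence on T. With U=-1 fixed, W across the units is 10, 6, 7, 2, 8, mean 6.6.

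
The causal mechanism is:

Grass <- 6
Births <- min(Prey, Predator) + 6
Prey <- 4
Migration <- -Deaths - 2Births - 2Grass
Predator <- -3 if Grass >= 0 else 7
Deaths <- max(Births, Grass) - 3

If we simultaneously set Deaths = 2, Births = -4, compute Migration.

-6

Setting Deaths = 2, Births = -4 by intervention discards those variables' equations.
Migration = -Deaths - 2Births - 2Grass  [with Deaths=2, Births=-4, Grass=6]  = -6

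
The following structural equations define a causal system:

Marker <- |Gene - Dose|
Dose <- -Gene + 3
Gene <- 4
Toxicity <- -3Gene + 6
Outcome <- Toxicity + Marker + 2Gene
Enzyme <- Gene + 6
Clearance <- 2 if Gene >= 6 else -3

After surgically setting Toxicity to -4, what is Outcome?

9

Under do(Toxicity=-4), the mechanism Toxicity <- -3Gene + 6 is discarded; Toxicity is fixed at -4.
Dose = -Gene + 3  [with Gene=4]  = -1
Marker = |Gene - Dose|  [with Gene=4, Dose=-1]  = 5
Outcome = Toxicity + Marker + 2Gene  [with Toxicity=-4, Marker=5, Gene=4]  = 9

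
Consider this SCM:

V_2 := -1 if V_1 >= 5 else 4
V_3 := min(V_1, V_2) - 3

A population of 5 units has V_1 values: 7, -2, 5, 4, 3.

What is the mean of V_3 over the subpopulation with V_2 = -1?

Observing V_2=-1 restricts to units where V_2's equation naturally yields -1: V_1 ∈ {7, 5}. In that subpopulation V_3 = -4, -4, mean -4.

-4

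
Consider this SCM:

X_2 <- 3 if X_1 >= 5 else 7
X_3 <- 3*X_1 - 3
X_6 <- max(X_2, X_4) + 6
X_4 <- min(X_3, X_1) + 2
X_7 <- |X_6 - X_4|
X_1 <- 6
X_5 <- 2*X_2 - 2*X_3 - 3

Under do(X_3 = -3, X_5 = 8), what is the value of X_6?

9

Setting X_3 = -3, X_5 = 8 by intervention discards those variables' equations.
X_2 = 3 if X_1 >= 5 else 7  [with X_1=6]  = 3
X_4 = min(X_3, X_1) + 2  [with X_3=-3, X_1=6]  = -1
X_6 = max(X_2, X_4) + 6  [with X_2=3, X_4=-1]  = 9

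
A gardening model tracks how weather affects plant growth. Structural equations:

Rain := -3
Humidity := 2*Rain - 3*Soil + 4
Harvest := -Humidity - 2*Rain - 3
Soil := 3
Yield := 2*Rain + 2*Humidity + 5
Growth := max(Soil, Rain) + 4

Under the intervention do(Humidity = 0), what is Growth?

7

Under do(Humidity=0), the mechanism Humidity := 2*Rain - 3*Soil + 4 is discarded; Humidity is fixed at 0.
Since Growth is not a descendant of the intervened variable, it is unaffected.
Growth = max(Soil, Rain) + 4  [with Soil=3, Rain=-3]  = 7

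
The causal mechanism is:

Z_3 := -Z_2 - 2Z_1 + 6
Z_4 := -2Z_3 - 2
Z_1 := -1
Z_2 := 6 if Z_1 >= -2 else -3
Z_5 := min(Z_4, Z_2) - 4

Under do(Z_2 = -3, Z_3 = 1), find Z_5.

Under do(Z_2 = -3, Z_3 = 1), each intervened variable's structural equation is replaced by its fixed value.
Z_4 = -2Z_3 - 2  [with Z_3=1]  = -4
Z_5 = min(Z_4, Z_2) - 4  [with Z_4=-4, Z_2=-3]  = -8

-8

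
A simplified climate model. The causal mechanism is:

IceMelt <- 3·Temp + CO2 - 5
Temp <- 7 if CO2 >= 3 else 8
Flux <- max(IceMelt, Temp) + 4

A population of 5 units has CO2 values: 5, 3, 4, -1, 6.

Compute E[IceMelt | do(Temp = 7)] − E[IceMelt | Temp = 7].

-1.1

Under do(Temp=7), Temp's equation is replaced by Temp=7 for every unit. Per-unit IceMelt: 21, 19, 20, 15, 22. Mean = 19.4.
Observing Temp=7 restricts to units where Temp's equation naturally yields 7: CO2 ∈ {5, 3, 4, 6}. In that subpopulation IceMelt = 21, 19, 20, 22, mean 20.5.
Difference = 19.4 − 20.5 = -1.1.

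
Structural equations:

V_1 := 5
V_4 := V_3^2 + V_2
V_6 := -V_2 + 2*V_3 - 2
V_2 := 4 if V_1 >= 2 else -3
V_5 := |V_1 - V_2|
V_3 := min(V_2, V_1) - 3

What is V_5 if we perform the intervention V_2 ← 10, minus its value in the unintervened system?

do(V_2=10) replaces the equation V_2 := 4 if V_1 >= 2 else -3 with the constant V_2 = 10.
V_5 = |V_1 - V_2|  [with V_1=5, V_2=10]  = 5
Without intervention: V_2 = 4 if V_1 >= 2 else -3  [with V_1=5]  = 4; V_5 = |V_1 - V_2|  [with V_1=5, V_2=4]  = 1.
Change = 5 − 1 = 4.

4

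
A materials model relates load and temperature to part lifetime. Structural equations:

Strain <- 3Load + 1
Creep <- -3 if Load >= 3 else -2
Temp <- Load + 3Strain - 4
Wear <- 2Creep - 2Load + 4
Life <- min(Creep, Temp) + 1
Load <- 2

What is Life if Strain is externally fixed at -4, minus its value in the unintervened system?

Under do(Strain=-4), the mechanism Strain <- 3Load + 1 is discarded; Strain is fixed at -4.
Temp = Load + 3Strain - 4  [with Load=2, Strain=-4]  = -14
Creep = -3 if Load >= 3 else -2  [with Load=2]  = -2
Life = min(Creep, Temp) + 1  [with Creep=-2, Temp=-14]  = -13
Without intervention: Strain = 3Load + 1  [with Load=2]  = 7; Temp = Load + 3Strain - 4  [with Load=2, Strain=7]  = 19; Creep = -3 if Load >= 3 else -2  [with Load=2]  = -2; Life = min(Creep, Temp) + 1  [with Creep=-2, Temp=19]  = -1.
Change = -13 − (-1) = -12.

-12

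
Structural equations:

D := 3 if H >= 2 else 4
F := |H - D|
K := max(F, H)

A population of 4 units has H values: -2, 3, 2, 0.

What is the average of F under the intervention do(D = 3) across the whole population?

The intervention sets D=3 in all 4 units regardless of H. Recomputing F per unit gives 5, 0, 1, 3; average 2.25.

2.25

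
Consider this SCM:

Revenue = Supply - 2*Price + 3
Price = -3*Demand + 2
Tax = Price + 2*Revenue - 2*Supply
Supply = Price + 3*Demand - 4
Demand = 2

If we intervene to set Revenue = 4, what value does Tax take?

Intervening sets Revenue = 4 and removes its equation (Revenue = Supply - 2*Price + 3).
Price = -3*Demand + 2  [with Demand=2]  = -4
Supply = Price + 3*Demand - 4  [with Price=-4, Demand=2]  = -2
Tax = Price + 2*Revenue - 2*Supply  [with Price=-4, Revenue=4, Supply=-2]  = 8

8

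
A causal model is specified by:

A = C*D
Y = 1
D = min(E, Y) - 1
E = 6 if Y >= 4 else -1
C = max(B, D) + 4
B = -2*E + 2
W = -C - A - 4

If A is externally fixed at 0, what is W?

-12

Intervening sets A = 0 and removes its equation (A = C*D).
E = 6 if Y >= 4 else -1  [with Y=1]  = -1
B = -2*E + 2  [with E=-1]  = 4
D = min(E, Y) - 1  [with E=-1, Y=1]  = -2
C = max(B, D) + 4  [with B=4, D=-2]  = 8
W = -C - A - 4  [with C=8, A=0]  = -12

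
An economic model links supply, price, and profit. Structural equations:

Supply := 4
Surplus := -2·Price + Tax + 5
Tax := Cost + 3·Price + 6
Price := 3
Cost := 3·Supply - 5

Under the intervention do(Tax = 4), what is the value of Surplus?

Intervening sets Tax = 4 and removes its equation (Tax := Cost + 3·Price + 6).
Surplus = -2·Price + Tax + 5  [with Price=3, Tax=4]  = 3

3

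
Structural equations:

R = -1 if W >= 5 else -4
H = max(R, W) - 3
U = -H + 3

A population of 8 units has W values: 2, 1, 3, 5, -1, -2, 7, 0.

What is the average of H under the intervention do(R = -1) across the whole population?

Every unit gets R=-1 under the intervention. H values become -1, -2, 0, 2, -4, -4, 4, -3; E[H|do(R=-1)] = -1.

-1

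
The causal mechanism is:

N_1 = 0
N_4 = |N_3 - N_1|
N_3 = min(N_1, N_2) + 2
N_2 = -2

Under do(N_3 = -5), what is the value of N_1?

0

Under do(N_3=-5), the mechanism N_3 = min(N_1, N_2) + 2 is discarded; N_3 is fixed at -5.
N_1 is not downstream of the intervention, so its value is determined by the original equations.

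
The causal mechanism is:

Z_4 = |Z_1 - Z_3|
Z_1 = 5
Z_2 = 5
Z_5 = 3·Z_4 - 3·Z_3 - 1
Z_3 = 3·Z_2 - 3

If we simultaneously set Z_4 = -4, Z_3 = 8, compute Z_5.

-37

The joint intervention fixes Z_4 = -4, Z_3 = 8, removing each variable's own equation.
Z_5 = 3·Z_4 - 3·Z_3 - 1  [with Z_4=-4, Z_3=8]  = -37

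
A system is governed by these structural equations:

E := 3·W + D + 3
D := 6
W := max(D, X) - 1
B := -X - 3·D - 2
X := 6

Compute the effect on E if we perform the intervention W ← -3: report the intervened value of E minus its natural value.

Intervening sets W = -3 and removes its equation (W := max(D, X) - 1).
E = 3·W + D + 3  [with W=-3, D=6]  = 0
Without intervention: W = max(D, X) - 1  [with D=6, X=6]  = 5; E = 3·W + D + 3  [with W=5, D=6]  = 24.
Change = 0 − 24 = -24.

-24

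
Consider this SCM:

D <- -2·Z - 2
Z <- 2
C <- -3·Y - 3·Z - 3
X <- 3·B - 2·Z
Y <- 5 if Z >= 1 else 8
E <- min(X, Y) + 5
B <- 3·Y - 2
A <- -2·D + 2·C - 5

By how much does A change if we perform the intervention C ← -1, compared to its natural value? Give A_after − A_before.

do(C=-1) replaces the equation C <- -3·Y - 3·Z - 3 with the constant C = -1.
D = -2·Z - 2  [with Z=2]  = -6
A = -2·D + 2·C - 5  [with D=-6, C=-1]  = 5
Without intervention: Y = 5 if Z >= 1 else 8  [with Z=2]  = 5; C = -3·Y - 3·Z - 3  [with Y=5, Z=2]  = -24; D = -2·Z - 2  [with Z=2]  = -6; A = -2·D + 2·C - 5  [with D=-6, C=-24]  = -41.
Change = 5 − (-41) = 46.

46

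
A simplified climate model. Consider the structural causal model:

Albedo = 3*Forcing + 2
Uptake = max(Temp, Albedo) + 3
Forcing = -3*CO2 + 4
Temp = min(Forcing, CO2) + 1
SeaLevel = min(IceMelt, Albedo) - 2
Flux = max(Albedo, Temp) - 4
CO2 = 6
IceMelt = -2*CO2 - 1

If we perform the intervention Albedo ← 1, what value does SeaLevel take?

-15

The intervention breaks the incoming arrows to Albedo: Albedo = 3*Forcing + 2 no longer applies, and Albedo = 1.
IceMelt = -2*CO2 - 1  [with CO2=6]  = -13
SeaLevel = min(IceMelt, Albedo) - 2  [with IceMelt=-13, Albedo=1]  = -15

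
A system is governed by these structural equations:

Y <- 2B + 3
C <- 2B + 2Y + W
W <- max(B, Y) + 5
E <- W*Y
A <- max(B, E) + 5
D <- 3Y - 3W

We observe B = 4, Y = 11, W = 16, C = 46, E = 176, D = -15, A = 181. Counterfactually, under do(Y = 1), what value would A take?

Under do(Y=1), the mechanism Y <- 2B + 3 is discarded; Y is fixed at 1.
W = max(B, Y) + 5  [with B=4, Y=1]  = 9
E = W*Y  [with W=9, Y=1]  = 9
A = max(B, E) + 5  [with B=4, E=9]  = 14

14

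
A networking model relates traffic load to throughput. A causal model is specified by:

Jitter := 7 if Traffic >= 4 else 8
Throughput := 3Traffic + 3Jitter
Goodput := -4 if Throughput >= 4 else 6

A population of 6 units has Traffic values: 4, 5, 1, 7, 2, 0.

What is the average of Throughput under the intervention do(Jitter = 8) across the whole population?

33.5

Under do(Jitter=8), Jitter's equation is replaced by Jitter=8 for every unit. Per-unit Throughput: 36, 39, 27, 45, 30, 24. Mean = 33.5.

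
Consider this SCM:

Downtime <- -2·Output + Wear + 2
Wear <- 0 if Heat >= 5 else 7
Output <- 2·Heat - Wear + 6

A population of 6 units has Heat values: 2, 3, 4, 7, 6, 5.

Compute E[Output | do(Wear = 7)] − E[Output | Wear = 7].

do(Wear=7) breaks Wear's dependence on Heat. With Wear=7 fixed, Output across the units is 3, 5, 7, 13, 11, 9, mean 8.
Observing Wear=7 restricts to units where Wear's equation naturally yields 7: Heat ∈ {2, 3, 4}. In that subpopulation Output = 3, 5, 7, mean 5.
Difference = 8 − 5 = 3.

3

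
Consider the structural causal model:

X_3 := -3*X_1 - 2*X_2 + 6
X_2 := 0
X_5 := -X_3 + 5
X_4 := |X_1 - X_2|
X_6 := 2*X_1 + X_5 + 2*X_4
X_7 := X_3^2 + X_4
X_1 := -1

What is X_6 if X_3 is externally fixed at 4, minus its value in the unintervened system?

The intervention breaks the incoming arrows to X_3: X_3 := -3*X_1 - 2*X_2 + 6 no longer applies, and X_3 = 4.
X_4 = |X_1 - X_2|  [with X_1=-1, X_2=0]  = 1
X_5 = -X_3 + 5  [with X_3=4]  = 1
X_6 = 2*X_1 + X_5 + 2*X_4  [with X_1=-1, X_5=1, X_4=1]  = 1
Without intervention: X_3 = -3*X_1 - 2*X_2 + 6  [with X_1=-1, X_2=0]  = 9; X_4 = |X_1 - X_2|  [with X_1=-1, X_2=0]  = 1; X_5 = -X_3 + 5  [with X_3=9]  = -4; X_6 = 2*X_1 + X_5 + 2*X_4  [with X_1=-1, X_5=-4, X_4=1]  = -4.
Change = 1 − (-4) = 5.

5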